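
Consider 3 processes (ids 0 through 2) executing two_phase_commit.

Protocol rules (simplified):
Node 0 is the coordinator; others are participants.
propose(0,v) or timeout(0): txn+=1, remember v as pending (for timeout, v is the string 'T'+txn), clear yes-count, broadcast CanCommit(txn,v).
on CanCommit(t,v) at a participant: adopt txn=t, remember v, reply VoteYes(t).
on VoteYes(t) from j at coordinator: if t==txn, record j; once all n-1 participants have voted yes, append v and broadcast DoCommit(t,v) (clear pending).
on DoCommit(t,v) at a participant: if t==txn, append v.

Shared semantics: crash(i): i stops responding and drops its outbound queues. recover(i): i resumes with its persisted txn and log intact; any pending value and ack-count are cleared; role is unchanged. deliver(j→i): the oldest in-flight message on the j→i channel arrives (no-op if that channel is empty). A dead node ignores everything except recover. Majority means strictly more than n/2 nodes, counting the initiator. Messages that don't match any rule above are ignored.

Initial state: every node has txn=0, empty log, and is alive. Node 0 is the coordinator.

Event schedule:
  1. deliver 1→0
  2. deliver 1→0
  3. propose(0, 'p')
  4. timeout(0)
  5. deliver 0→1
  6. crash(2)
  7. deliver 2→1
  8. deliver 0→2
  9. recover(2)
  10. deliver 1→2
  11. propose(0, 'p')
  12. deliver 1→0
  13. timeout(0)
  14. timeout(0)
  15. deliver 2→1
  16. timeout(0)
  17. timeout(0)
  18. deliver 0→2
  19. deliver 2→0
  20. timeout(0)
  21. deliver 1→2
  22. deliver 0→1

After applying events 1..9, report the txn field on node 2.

e1 deliver 1→0: ·
e2 deliver 1→0: ·
e3 propose(0,'p'): 0[coor,t=1,-]
e4 timeout(0): 0[coor,t=2,-]
e5 deliver 0→1: 1[part,t=1,-]
e6 crash(2): 2[✗part,t=0,-]
e7 deliver 2→1: ·
e8 deliver 0→2: ·
e9 recover(2): 2[part,t=0,-]

0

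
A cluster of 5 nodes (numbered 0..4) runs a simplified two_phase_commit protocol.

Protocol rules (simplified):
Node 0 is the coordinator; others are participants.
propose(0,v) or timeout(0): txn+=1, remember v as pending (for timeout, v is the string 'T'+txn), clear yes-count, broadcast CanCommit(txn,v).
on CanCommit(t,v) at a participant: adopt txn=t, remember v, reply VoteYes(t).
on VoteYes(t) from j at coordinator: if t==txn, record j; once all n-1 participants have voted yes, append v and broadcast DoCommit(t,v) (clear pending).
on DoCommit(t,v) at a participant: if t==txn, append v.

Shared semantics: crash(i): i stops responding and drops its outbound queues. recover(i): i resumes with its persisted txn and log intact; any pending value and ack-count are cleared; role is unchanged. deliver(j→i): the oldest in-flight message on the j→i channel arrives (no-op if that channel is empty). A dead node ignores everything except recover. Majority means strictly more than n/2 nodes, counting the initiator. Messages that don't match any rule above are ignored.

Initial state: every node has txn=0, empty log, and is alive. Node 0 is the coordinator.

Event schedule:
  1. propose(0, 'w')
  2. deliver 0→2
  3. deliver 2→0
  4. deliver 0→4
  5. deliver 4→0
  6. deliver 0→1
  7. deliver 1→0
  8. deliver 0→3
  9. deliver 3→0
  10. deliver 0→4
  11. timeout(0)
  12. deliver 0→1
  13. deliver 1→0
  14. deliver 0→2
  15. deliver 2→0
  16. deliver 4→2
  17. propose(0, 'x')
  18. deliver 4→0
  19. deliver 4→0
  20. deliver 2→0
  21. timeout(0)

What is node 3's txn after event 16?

1

1. propose(0,'w'):  <0:coor t1 ->
2. deliver 0→2:  <2:part t1 ->
3. deliver 2→0:  nop
4. deliver 0→4:  <4:part t1 ->
5. deliver 4→0:  nop
6. deliver 0→1:  <1:part t1 ->
7. deliver 1→0:  nop
8. deliver 0→3:  <3:part t1 ->
9. deliver 3→0:  <0:coor t1 w>
10. deliver 0→4:  <4:part t1 w>
11. timeout(0):  <0:coor t2 w>
12. deliver 0→1:  <1:part t1 w>
13. deliver 1→0:  nop
14. deliver 0→2:  <2:part t1 w>
15. deliver 2→0:  nop
16. deliver 4→2:  nop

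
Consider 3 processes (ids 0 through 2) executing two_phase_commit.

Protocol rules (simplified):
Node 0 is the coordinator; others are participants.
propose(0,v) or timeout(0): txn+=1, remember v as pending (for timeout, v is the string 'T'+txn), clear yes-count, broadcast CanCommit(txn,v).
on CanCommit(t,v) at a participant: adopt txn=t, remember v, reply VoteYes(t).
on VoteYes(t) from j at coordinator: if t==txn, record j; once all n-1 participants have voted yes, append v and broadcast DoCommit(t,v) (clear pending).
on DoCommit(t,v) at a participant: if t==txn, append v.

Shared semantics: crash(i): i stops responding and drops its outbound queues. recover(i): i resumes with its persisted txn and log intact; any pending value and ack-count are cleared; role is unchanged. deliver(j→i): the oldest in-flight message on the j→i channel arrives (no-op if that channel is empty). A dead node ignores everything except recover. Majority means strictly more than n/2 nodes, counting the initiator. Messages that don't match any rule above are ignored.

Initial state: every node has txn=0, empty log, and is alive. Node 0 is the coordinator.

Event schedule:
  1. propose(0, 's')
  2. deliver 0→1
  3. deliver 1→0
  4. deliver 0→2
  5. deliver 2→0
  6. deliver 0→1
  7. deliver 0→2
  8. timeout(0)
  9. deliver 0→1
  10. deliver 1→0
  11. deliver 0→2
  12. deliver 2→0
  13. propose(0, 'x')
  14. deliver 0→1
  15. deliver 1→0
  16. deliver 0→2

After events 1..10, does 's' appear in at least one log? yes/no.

yes

1. propose(0,'s'):  <0:coor t1 ->
2. deliver 0→1:  <1:part t1 ->
3. deliver 1→0:  nop
4. deliver 0→2:  <2:part t1 ->
5. deliver 2→0:  <0:coor t1 s>
6. deliver 0→1:  <1:part t1 s>
7. deliver 0→2:  <2:part t1 s>
8. timeout(0):  <0:coor t2 s>
9. deliver 0→1:  <1:part t2 s>
10. deliver 1→0:  nop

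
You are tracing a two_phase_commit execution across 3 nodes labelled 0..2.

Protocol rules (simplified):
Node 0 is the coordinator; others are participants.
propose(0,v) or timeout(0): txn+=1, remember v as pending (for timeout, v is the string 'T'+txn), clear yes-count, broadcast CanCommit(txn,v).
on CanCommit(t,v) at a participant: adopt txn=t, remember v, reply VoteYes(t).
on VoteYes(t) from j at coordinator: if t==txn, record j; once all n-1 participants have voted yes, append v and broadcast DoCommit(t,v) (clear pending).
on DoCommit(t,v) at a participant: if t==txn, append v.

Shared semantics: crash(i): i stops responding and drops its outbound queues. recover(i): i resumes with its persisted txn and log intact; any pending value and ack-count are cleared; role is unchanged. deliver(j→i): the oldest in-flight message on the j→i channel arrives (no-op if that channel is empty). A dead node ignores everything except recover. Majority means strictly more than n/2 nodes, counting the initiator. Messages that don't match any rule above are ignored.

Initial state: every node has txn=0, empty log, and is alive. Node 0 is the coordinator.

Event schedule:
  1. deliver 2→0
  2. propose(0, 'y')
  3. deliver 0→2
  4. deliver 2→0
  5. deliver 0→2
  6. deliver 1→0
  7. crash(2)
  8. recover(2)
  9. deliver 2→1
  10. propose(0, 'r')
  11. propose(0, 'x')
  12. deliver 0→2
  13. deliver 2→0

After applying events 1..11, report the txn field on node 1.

e1 deliver 2→0: ·
e2 propose(0,'y'): 0[coor,t=1,-]
e3 deliver 0→2: 2[part,t=1,-]
e4 deliver 2→0: ·
e5 deliver 0→2: ·
e6 deliver 1→0: ·
e7 crash(2): 2[✗part,t=1,-]
e8 recover(2): 2[part,t=1,-]
e9 deliver 2→1: ·
e10 propose(0,'r'): 0[coor,t=2,-]
e11 propose(0,'x'): 0[coor,t=3,-]

0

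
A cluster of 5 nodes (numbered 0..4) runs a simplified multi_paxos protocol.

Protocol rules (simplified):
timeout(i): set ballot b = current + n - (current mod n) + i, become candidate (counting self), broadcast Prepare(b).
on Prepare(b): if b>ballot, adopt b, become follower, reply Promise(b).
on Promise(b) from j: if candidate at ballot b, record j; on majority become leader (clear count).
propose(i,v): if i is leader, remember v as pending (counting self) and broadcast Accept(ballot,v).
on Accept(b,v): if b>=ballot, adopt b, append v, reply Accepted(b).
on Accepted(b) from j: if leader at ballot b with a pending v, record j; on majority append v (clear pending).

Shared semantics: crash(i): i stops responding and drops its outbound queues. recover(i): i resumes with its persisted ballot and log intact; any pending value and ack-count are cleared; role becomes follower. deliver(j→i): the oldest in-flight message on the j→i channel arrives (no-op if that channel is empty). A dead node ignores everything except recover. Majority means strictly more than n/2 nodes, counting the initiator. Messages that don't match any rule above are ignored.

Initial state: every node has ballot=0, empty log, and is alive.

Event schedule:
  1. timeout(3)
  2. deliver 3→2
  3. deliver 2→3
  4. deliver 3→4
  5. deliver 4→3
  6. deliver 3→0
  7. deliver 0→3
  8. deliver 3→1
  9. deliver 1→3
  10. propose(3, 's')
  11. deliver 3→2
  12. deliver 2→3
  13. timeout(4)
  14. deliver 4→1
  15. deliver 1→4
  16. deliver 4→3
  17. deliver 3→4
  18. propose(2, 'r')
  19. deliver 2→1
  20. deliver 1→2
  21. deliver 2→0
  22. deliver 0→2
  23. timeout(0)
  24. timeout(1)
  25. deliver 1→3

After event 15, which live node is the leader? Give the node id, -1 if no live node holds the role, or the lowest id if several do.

3

[1] timeout(3) → N3(cand b8 [-])
[2] deliver 3→2 → N2(foll b8 [-])
[3] deliver 2→3 → ∅
[4] deliver 3→4 → N4(foll b8 [-])
[5] deliver 4→3 → N3(lead b8 [-])
[6] deliver 3→0 → N0(foll b8 [-])
[7] deliver 0→3 → ∅
[8] deliver 3→1 → N1(foll b8 [-])
[9] deliver 1→3 → ∅
[10] propose(3,'s') → ∅
[11] deliver 3→2 → N2(foll b8 [s])
[12] deliver 2→3 → ∅
[13] timeout(4) → N4(cand b14 [-])
[14] deliver 4→1 → N1(foll b14 [-])
[15] deliver 1→4 → ∅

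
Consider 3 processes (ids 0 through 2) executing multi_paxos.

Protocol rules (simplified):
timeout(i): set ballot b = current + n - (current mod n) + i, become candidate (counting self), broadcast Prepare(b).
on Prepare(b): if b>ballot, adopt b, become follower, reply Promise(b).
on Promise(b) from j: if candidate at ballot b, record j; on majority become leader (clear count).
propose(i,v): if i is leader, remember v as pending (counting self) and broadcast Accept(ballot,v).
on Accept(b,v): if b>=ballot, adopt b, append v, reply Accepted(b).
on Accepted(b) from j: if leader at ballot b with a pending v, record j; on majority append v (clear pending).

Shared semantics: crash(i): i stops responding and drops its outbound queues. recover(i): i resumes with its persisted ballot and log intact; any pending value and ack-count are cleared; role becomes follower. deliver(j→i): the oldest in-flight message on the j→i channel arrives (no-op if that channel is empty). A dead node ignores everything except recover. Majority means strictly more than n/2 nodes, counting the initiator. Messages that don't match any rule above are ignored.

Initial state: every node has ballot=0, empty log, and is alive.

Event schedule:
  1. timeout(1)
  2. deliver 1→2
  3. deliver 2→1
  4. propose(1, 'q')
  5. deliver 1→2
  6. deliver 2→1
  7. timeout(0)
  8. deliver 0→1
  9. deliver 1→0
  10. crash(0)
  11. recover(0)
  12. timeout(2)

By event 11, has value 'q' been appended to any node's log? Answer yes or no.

e1 timeout(1): 1[cand,b=4,-]
e2 deliver 1→2: 2[foll,b=4,-]
e3 deliver 2→1: 1[lead,b=4,-]
e4 propose(1,'q'): ·
e5 deliver 1→2: 2[foll,b=4,q]
e6 deliver 2→1: 1[lead,b=4,q]
e7 timeout(0): 0[cand,b=3,-]
e8 deliver 0→1: ·
e9 deliver 1→0: 0[foll,b=4,-]
e10 crash(0): 0[✗foll,b=4,-]
e11 recover(0): 0[foll,b=4,-]

yes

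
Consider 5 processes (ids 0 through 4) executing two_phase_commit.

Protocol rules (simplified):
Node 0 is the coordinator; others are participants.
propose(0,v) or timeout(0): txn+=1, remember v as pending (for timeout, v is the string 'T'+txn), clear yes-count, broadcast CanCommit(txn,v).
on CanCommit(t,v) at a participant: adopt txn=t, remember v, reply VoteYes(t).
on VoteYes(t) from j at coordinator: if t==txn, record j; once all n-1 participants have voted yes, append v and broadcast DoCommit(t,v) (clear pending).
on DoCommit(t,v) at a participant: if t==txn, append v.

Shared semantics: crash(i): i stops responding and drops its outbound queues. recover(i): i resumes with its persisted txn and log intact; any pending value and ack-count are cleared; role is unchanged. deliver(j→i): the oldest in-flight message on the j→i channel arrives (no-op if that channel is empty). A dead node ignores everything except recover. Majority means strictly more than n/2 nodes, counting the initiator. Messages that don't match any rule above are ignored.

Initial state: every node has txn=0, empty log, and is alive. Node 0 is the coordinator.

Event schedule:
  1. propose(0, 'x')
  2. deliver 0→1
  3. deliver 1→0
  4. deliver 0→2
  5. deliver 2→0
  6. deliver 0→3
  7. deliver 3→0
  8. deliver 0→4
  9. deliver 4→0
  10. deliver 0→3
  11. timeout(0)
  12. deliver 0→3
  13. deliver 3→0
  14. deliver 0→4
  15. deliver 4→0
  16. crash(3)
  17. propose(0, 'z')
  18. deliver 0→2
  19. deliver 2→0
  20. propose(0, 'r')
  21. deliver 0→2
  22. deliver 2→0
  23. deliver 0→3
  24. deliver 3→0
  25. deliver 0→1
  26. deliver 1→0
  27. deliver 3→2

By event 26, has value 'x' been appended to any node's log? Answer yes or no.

yes

[1] propose(0,'x') → N0(coor t1 [-])
[2] deliver 0→1 → N1(part t1 [-])
[3] deliver 1→0 → ∅
[4] deliver 0→2 → N2(part t1 [-])
[5] deliver 2→0 → ∅
[6] deliver 0→3 → N3(part t1 [-])
[7] deliver 3→0 → ∅
[8] deliver 0→4 → N4(part t1 [-])
[9] deliver 4→0 → N0(coor t1 [x])
[10] deliver 0→3 → N3(part t1 [x])
[11] timeout(0) → N0(coor t2 [x])
[12] deliver 0→3 → N3(part t2 [x])
[13] deliver 3→0 → ∅
[14] deliver 0→4 → N4(part t1 [x])
[15] deliver 4→0 → ∅
[16] crash(3) → N3(✗part t2 [x])
[17] propose(0,'z') → N0(coor t3 [x])
[18] deliver 0→2 → N2(part t1 [x])
[19] deliver 2→0 → ∅
[20] propose(0,'r') → N0(coor t4 [x])
[21] deliver 0→2 → N2(part t2 [x])
[22] deliver 2→0 → ∅
[23] deliver 0→3 → ∅
[24] deliver 3→0 → ∅
[25] deliver 0→1 → N1(part t1 [x])
[26] deliver 1→0 → ∅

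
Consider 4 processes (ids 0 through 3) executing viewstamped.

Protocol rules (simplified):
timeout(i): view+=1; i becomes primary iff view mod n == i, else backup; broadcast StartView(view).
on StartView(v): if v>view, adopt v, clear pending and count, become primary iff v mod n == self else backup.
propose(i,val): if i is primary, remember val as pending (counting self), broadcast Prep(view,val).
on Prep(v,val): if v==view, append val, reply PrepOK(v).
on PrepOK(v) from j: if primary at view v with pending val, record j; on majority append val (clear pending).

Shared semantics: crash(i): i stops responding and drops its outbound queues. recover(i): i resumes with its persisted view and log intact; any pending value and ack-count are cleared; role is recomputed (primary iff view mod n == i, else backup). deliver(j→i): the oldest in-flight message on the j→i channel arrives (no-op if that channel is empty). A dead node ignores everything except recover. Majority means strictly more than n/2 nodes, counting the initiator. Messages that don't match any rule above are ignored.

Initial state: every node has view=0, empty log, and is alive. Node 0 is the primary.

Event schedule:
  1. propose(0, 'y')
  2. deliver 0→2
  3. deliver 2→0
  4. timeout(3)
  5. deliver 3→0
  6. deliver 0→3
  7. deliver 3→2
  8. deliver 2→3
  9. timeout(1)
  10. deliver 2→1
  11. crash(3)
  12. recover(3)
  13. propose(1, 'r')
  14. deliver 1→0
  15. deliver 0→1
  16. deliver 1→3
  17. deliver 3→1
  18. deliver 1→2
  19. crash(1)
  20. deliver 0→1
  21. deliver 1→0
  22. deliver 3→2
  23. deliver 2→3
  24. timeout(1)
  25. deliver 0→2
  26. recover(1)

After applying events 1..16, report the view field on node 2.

1

[1] propose(0,'y') → ∅
[2] deliver 0→2 → N2(back v0 [y])
[3] deliver 2→0 → ∅
[4] timeout(3) → N3(back v1 [-])
[5] deliver 3→0 → N0(back v1 [-])
[6] deliver 0→3 → ∅
[7] deliver 3→2 → N2(back v1 [y])
[8] deliver 2→3 → ∅
[9] timeout(1) → N1(prim v1 [-])
[10] deliver 2→1 → ∅
[11] crash(3) → N3(✗back v1 [-])
[12] recover(3) → N3(back v1 [-])
[13] propose(1,'r') → ∅
[14] deliver 1→0 → ∅
[15] deliver 0→1 → ∅
[16] deliver 1→3 → ∅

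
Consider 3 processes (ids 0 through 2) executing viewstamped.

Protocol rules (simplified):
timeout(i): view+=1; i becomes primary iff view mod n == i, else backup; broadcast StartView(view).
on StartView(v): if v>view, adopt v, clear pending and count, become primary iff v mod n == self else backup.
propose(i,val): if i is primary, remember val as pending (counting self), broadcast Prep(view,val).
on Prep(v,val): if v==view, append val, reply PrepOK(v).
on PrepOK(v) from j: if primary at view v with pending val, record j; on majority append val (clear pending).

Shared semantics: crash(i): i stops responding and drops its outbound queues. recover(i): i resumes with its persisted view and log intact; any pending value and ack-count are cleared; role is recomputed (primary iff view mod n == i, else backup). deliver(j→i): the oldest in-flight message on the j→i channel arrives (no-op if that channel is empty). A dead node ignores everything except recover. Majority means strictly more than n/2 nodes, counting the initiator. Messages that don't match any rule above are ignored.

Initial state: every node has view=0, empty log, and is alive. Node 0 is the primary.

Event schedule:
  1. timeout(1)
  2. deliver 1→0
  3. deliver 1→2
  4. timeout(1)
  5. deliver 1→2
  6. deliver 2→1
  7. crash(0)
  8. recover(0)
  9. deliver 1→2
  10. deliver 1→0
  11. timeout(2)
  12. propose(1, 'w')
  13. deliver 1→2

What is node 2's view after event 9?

1. timeout(1):  <1:prim v1 ->
2. deliver 1→0:  <0:back v1 ->
3. deliver 1→2:  <2:back v1 ->
4. timeout(1):  <1:back v2 ->
5. deliver 1→2:  <2:prim v2 ->
6. deliver 2→1:  nop
7. crash(0):  <0:✗back v1 ->
8. recover(0):  <0:back v1 ->
9. deliver 1→2:  nop

2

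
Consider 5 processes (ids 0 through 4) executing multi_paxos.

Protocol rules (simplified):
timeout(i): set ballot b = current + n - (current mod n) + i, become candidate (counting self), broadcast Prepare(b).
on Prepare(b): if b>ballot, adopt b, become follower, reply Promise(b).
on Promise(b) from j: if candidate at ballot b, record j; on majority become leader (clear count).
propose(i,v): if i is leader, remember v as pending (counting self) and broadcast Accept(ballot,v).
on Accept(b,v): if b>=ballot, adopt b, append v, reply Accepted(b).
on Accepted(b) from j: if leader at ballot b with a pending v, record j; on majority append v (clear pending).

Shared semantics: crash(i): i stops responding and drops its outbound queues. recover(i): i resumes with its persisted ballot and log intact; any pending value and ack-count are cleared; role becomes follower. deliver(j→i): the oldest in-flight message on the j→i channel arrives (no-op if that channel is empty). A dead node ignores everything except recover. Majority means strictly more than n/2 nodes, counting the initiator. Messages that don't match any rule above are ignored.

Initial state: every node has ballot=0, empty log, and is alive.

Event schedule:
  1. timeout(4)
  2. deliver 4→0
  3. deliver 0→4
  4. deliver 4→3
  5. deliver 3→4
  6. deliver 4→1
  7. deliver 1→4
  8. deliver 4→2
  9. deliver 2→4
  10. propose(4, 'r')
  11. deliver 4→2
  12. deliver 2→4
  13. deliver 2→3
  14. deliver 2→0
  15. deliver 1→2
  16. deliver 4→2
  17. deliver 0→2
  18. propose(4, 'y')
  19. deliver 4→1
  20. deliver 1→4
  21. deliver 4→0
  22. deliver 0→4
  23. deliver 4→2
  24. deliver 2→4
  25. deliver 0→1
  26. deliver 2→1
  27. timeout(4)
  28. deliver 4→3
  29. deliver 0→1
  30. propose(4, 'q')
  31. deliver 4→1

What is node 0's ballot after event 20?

9

e1 timeout(4): 4[cand,b=9,-]
e2 deliver 4→0: 0[foll,b=9,-]
e3 deliver 0→4: ·
e4 deliver 4→3: 3[foll,b=9,-]
e5 deliver 3→4: 4[lead,b=9,-]
e6 deliver 4→1: 1[foll,b=9,-]
e7 deliver 1→4: ·
e8 deliver 4→2: 2[foll,b=9,-]
e9 deliver 2→4: ·
e10 propose(4,'r'): ·
e11 deliver 4→2: 2[foll,b=9,r]
e12 deliver 2→4: ·
e13 deliver 2→3: ·
e14 deliver 2→0: ·
e15 deliver 1→2: ·
e16 deliver 4→2: ·
e17 deliver 0→2: ·
e18 propose(4,'y'): ·
e19 deliver 4→1: 1[foll,b=9,r]
e20 deliver 1→4: ·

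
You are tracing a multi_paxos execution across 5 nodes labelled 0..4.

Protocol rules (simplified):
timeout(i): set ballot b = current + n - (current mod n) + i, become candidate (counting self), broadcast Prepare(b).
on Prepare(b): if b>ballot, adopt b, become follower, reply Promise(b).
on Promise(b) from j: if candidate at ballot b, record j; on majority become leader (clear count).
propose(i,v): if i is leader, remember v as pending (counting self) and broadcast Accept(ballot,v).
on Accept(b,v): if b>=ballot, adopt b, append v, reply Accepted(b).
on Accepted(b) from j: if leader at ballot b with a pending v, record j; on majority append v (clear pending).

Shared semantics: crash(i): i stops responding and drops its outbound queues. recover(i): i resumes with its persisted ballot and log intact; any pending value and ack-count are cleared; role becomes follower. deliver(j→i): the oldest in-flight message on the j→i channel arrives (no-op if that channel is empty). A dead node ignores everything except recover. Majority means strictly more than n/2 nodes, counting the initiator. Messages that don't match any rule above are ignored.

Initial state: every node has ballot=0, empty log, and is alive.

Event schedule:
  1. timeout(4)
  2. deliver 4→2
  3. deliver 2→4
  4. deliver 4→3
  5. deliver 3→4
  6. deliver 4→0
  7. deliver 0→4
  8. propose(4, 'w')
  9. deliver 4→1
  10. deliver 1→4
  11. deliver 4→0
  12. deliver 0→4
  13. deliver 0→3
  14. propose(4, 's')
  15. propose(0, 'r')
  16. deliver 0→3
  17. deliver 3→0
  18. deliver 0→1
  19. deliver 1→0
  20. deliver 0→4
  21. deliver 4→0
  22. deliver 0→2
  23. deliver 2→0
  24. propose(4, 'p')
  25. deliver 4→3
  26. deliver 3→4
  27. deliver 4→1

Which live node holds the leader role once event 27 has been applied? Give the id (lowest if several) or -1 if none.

[1] timeout(4) → N4(cand b9 [-])
[2] deliver 4→2 → N2(foll b9 [-])
[3] deliver 2→4 → ∅
[4] deliver 4→3 → N3(foll b9 [-])
[5] deliver 3→4 → N4(lead b9 [-])
[6] deliver 4→0 → N0(foll b9 [-])
[7] deliver 0→4 → ∅
[8] propose(4,'w') → ∅
[9] deliver 4→1 → N1(foll b9 [-])
[10] deliver 1→4 → ∅
[11] deliver 4→0 → N0(foll b9 [w])
[12] deliver 0→4 → ∅
[13] deliver 0→3 → ∅
[14] propose(4,'s') → ∅
[15] propose(0,'r') → ∅
[16] deliver 0→3 → ∅
[17] deliver 3→0 → ∅
[18] deliver 0→1 → ∅
[19] deliver 1→0 → ∅
[20] deliver 0→4 → ∅
[21] deliver 4→0 → N0(foll b9 [w,s])
[22] deliver 0→2 → ∅
[23] deliver 2→0 → ∅
[24] propose(4,'p') → ∅
[25] deliver 4→3 → N3(foll b9 [w])
[26] deliver 3→4 → ∅
[27] deliver 4→1 → N1(foll b9 [w])

4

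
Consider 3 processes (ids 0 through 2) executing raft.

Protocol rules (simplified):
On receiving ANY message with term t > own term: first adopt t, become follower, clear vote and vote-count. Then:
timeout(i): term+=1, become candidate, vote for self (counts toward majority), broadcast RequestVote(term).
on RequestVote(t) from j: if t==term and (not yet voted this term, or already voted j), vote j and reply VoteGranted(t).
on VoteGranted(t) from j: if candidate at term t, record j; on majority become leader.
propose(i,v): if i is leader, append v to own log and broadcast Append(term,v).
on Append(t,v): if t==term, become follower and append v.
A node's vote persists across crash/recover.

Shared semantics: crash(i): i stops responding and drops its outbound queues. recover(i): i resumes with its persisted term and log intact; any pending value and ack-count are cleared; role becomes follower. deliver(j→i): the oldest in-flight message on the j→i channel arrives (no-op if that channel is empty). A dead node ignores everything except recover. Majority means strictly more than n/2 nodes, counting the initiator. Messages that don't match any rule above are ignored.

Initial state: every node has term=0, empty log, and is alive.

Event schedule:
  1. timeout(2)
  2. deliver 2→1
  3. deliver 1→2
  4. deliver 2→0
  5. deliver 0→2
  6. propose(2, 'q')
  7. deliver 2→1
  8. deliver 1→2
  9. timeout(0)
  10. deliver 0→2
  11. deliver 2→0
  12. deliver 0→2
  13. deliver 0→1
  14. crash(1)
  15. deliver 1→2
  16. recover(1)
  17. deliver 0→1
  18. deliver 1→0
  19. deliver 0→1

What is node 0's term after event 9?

[1] timeout(2) → N2(cand t1 [-])
[2] deliver 2→1 → N1(foll t1 [-])
[3] deliver 1→2 → N2(lead t1 [-])
[4] deliver 2→0 → N0(foll t1 [-])
[5] deliver 0→2 → ∅
[6] propose(2,'q') → N2(lead t1 [q])
[7] deliver 2→1 → N1(foll t1 [q])
[8] deliver 1→2 → ∅
[9] timeout(0) → N0(cand t2 [-])

2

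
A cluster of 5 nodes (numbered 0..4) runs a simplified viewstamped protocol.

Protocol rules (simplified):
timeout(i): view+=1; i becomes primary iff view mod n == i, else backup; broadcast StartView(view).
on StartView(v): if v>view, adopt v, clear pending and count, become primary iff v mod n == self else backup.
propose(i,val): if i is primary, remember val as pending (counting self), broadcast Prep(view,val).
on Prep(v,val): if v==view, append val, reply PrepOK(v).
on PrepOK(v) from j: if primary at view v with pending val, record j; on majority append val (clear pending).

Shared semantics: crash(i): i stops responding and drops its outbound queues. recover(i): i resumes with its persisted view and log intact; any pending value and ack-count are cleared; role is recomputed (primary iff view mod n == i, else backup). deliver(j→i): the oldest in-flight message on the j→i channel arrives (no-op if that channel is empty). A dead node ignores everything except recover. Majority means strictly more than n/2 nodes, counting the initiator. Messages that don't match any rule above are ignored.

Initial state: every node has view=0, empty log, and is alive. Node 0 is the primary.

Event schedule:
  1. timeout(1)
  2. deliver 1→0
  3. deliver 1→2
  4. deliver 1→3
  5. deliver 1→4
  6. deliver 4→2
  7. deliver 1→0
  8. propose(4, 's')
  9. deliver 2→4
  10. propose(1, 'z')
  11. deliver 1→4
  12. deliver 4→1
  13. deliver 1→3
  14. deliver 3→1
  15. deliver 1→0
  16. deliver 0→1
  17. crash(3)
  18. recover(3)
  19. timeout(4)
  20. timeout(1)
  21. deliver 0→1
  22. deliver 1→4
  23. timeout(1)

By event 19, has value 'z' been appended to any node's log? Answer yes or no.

yes

e1 timeout(1): 1[prim,v=1,-]
e2 deliver 1→0: 0[back,v=1,-]
e3 deliver 1→2: 2[back,v=1,-]
e4 deliver 1→3: 3[back,v=1,-]
e5 deliver 1→4: 4[back,v=1,-]
e6 deliver 4→2: ·
e7 deliver 1→0: ·
e8 propose(4,'s'): ·
e9 deliver 2→4: ·
e10 propose(1,'z'): ·
e11 deliver 1→4: 4[back,v=1,z]
e12 deliver 4→1: ·
e13 deliver 1→3: 3[back,v=1,z]
e14 deliver 3→1: 1[prim,v=1,z]
e15 deliver 1→0: 0[back,v=1,z]
e16 deliver 0→1: ·
e17 crash(3): 3[✗back,v=1,z]
e18 recover(3): 3[back,v=1,z]
e19 timeout(4): 4[back,v=2,z]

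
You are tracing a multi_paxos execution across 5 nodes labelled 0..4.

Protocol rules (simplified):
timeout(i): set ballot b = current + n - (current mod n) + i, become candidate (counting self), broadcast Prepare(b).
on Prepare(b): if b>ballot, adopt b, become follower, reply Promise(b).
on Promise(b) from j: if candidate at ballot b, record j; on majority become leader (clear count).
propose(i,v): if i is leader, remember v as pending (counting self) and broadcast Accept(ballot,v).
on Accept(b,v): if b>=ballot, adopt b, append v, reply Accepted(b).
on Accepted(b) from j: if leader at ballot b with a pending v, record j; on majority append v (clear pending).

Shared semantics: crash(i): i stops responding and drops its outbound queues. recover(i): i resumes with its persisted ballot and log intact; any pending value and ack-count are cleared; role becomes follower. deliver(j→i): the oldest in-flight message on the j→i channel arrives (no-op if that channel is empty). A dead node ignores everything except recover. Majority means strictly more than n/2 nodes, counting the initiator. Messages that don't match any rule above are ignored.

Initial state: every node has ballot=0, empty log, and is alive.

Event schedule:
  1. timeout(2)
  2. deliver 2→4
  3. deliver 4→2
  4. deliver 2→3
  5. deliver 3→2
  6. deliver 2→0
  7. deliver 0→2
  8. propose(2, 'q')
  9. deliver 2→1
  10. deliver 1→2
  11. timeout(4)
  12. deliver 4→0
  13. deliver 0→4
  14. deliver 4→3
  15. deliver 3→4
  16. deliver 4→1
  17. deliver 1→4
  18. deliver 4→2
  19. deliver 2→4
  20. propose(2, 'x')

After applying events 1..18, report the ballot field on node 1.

14

step 1 timeout(2): 2={cand,b=7,log=-}
step 2 deliver 2→4: 4={foll,b=7,log=-}
step 3 deliver 4→2: —
step 4 deliver 2→3: 3={foll,b=7,log=-}
step 5 deliver 3→2: 2={lead,b=7,log=-}
step 6 deliver 2→0: 0={foll,b=7,log=-}
step 7 deliver 0→2: —
step 8 propose(2,'q'): —
step 9 deliver 2→1: 1={foll,b=7,log=-}
step 10 deliver 1→2: —
step 11 timeout(4): 4={cand,b=14,log=-}
step 12 deliver 4→0: 0={foll,b=14,log=-}
step 13 deliver 0→4: —
step 14 deliver 4→3: 3={foll,b=14,log=-}
step 15 deliver 3→4: 4={lead,b=14,log=-}
step 16 deliver 4→1: 1={foll,b=14,log=-}
step 17 deliver 1→4: —
step 18 deliver 4→2: 2={foll,b=14,log=-}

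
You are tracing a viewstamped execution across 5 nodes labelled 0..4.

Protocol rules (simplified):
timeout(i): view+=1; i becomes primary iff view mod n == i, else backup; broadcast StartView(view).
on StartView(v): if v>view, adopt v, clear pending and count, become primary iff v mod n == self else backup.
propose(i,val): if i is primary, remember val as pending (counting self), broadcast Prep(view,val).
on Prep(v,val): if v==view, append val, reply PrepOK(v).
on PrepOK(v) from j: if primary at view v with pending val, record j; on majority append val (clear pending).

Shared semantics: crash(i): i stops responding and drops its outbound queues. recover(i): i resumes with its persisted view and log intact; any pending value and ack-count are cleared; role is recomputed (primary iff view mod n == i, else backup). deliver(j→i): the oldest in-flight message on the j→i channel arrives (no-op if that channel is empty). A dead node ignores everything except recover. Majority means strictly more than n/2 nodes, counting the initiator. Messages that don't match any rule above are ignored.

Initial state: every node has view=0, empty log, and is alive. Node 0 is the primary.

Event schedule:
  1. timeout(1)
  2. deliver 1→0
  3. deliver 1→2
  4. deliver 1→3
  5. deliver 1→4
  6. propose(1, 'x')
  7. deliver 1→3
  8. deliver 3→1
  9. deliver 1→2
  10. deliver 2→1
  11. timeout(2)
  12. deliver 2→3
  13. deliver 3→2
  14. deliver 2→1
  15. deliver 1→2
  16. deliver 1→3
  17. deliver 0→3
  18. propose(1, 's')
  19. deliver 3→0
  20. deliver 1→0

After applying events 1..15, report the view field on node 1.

[1] timeout(1) → N1(prim v1 [-])
[2] deliver 1→0 → N0(back v1 [-])
[3] deliver 1→2 → N2(back v1 [-])
[4] deliver 1→3 → N3(back v1 [-])
[5] deliver 1→4 → N4(back v1 [-])
[6] propose(1,'x') → ∅
[7] deliver 1→3 → N3(back v1 [x])
[8] deliver 3→1 → ∅
[9] deliver 1→2 → N2(back v1 [x])
[10] deliver 2→1 → N1(prim v1 [x])
[11] timeout(2) → N2(prim v2 [x])
[12] deliver 2→3 → N3(back v2 [x])
[13] deliver 3→2 → ∅
[14] deliver 2→1 → N1(back v2 [x])
[15] deliver 1→2 → ∅

2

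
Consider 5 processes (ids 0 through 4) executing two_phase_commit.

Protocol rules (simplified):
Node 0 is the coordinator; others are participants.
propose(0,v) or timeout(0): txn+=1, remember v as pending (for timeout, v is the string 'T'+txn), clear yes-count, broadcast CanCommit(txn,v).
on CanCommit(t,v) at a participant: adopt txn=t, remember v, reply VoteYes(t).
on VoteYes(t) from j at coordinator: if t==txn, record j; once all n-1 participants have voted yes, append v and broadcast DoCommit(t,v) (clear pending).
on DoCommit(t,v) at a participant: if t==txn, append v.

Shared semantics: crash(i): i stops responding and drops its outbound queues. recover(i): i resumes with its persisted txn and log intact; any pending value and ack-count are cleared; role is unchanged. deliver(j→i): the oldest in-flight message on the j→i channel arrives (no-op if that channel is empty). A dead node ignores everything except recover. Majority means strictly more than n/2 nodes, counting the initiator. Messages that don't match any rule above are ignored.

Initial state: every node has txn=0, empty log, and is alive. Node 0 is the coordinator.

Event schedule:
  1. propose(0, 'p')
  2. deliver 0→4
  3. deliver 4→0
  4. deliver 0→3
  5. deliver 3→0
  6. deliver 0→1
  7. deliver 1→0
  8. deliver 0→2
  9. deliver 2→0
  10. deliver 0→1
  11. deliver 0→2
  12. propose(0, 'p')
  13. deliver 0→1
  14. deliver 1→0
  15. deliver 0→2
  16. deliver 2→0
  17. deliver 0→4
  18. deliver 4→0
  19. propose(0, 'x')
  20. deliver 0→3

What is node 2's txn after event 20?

1. propose(0,'p'):  <0:coor t1 ->
2. deliver 0→4:  <4:part t1 ->
3. deliver 4→0:  nop
4. deliver 0→3:  <3:part t1 ->
5. deliver 3→0:  nop
6. deliver 0→1:  <1:part t1 ->
7. deliver 1→0:  nop
8. deliver 0→2:  <2:part t1 ->
9. deliver 2→0:  <0:coor t1 p>
10. deliver 0→1:  <1:part t1 p>
11. deliver 0→2:  <2:part t1 p>
12. propose(0,'p'):  <0:coor t2 p>
13. deliver 0→1:  <1:part t2 p>
14. deliver 1→0:  nop
15. deliver 0→2:  <2:part t2 p>
16. deliver 2→0:  nop
17. deliver 0→4:  <4:part t1 p>
18. deliver 4→0:  nop
19. propose(0,'x'):  <0:coor t3 p>
20. deliver 0→3:  <3:part t1 p>

2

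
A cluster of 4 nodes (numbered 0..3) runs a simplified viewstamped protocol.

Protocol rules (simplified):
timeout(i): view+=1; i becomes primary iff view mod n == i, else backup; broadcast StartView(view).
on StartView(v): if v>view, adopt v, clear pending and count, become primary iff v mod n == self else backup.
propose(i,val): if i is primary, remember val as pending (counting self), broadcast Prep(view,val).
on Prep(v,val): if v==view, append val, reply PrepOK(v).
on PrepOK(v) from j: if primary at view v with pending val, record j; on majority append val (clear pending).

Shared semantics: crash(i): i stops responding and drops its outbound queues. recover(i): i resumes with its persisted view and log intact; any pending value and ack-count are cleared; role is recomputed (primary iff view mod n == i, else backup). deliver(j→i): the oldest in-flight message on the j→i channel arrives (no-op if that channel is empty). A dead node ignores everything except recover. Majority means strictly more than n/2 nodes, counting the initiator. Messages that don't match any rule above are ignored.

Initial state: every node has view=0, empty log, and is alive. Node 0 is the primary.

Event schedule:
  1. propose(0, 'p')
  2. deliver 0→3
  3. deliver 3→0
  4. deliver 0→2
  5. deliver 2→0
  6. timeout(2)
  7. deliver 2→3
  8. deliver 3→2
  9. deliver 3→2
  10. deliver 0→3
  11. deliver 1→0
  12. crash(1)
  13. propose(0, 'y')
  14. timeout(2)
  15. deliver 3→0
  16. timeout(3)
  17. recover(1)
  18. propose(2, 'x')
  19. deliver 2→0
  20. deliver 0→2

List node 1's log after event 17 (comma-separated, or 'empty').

after 1 — propose(0,'p'): ·
after 2 — deliver 0→3: n3:back/v0/[p]
after 3 — deliver 3→0: ·
after 4 — deliver 0→2: n2:back/v0/[p]
after 5 — deliver 2→0: n0:prim/v0/[p]
after 6 — timeout(2): n2:back/v1/[p]
after 7 — deliver 2→3: n3:back/v1/[p]
after 8 — deliver 3→2: ·
after 9 — deliver 3→2: ·
after 10 — deliver 0→3: ·
after 11 — deliver 1→0: ·
after 12 — crash(1): n1:✗back/v0/[-]
after 13 — propose(0,'y'): ·
after 14 — timeout(2): n2:prim/v2/[p]
after 15 — deliver 3→0: ·
after 16 — timeout(3): n3:back/v2/[p]
after 17 — recover(1): n1:back/v0/[-]

empty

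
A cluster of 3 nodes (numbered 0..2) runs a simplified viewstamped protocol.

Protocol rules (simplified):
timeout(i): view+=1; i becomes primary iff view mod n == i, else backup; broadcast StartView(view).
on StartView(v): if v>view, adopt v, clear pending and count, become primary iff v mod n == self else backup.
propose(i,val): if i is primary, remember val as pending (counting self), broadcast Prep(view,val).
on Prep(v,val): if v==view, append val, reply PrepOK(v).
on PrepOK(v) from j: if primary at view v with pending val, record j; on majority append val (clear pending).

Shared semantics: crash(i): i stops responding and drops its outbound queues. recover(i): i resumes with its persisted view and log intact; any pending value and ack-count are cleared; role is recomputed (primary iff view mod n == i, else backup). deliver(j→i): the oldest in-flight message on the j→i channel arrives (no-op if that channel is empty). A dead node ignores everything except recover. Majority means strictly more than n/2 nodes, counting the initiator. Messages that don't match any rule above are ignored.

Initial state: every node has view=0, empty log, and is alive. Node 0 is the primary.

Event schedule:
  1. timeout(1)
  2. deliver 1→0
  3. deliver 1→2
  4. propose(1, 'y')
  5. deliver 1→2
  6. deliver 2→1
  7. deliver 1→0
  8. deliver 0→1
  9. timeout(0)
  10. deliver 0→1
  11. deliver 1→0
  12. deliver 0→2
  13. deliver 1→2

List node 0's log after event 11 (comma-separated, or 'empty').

1. timeout(1):  <1:prim v1 ->
2. deliver 1→0:  <0:back v1 ->
3. deliver 1→2:  <2:back v1 ->
4. propose(1,'y'):  nop
5. deliver 1→2:  <2:back v1 y>
6. deliver 2→1:  <1:prim v1 y>
7. deliver 1→0:  <0:back v1 y>
8. deliver 0→1:  nop
9. timeout(0):  <0:back v2 y>
10. deliver 0→1:  <1:back v2 y>
11. deliver 1→0:  nop

y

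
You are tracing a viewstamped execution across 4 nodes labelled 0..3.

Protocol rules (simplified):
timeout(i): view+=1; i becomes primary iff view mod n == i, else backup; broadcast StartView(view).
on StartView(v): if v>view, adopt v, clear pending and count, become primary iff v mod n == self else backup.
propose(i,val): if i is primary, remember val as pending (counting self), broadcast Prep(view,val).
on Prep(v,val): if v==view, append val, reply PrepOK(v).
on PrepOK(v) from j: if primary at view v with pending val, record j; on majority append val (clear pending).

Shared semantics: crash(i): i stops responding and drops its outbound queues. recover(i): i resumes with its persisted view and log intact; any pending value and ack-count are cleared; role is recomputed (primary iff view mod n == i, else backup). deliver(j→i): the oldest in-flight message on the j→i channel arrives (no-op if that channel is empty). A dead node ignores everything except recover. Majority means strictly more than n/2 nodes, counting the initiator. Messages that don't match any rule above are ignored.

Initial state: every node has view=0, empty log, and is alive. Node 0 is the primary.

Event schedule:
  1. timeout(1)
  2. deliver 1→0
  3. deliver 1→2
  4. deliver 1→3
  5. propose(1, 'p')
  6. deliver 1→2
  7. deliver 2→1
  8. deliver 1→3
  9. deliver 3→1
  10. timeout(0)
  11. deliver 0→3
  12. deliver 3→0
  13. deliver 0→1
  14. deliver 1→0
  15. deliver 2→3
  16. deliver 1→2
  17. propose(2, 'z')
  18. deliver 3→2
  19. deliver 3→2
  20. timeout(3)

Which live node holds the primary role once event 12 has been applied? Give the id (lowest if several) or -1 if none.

1

1. timeout(1):  <1:prim v1 ->
2. deliver 1→0:  <0:back v1 ->
3. deliver 1→2:  <2:back v1 ->
4. deliver 1→3:  <3:back v1 ->
5. propose(1,'p'):  nop
6. deliver 1→2:  <2:back v1 p>
7. deliver 2→1:  nop
8. deliver 1→3:  <3:back v1 p>
9. deliver 3→1:  <1:prim v1 p>
10. timeout(0):  <0:back v2 ->
11. deliver 0→3:  <3:back v2 p>
12. deliver 3→0:  nop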